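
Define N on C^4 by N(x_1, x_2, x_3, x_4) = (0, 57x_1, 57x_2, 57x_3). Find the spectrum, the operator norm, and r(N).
sigma(N) = {0}; ||N|| = 57; r(N) = 0. (N is nilpotent with N^4 = 0.)

On C^4, N is a strictly lower-triangular matrix with 57 on the subdiagonal and zeros elsewhere, so its characteristic polynomial is lambda^4 and every eigenvalue is 0: sigma(N) = {0}. For the operator norm, N e_i = 57e_{i+1} for i = 1, ..., 3 and N e_4 = 0, so the singular values of N are 57 (with multiplicity 3) and 0; hence ||N|| = 57. The spectral radius r(N) = max|lambda| = 0. Note ||N|| > r(N) — characteristic of non-normal nilpotent operators. Indeed N^4 = 0.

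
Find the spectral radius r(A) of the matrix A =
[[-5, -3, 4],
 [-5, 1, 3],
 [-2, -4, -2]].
r(A) ≈ 5.6275

The eigenvalues of A are the roots of its characteristic polynomial. With M = A (coefficients from the trace, the sum of principal 2x2 minors, and det A):
  p(λ) = det(λ I - M) = λ^3 + 6λ^2 + 8λ - 86.
No integer candidate from the rational root theorem (±divisors of 86) is a root, so the roots are irrational. The cubic discriminant is Δ = -199436 < 0, so there is one real root and a complex-conjugate pair. p(2) = -38 and p(3) = 19 have opposite signs, so a root lies in (2, 3); Newton's method refines it to λ ≈ 2.7156. Dividing out (λ - (2.7156)) leaves approximately λ^2 + 8.7156λ + 31.6685. For λ^2 + 8.7156λ + 31.6685 the discriminant is -50.7116. It is negative, so the remaining roots are the complex-conjugate pair λ ≈ -4.3578 ± 3.5606i. Their product equals the constant term, so |λ|^2 ≈ 31.6685 and |λ| ≈ 5.6275.
Thus the eigenvalues (to 4 decimals) are 2.7156 (modulus 2.7156); -4.3578 ± 3.5606i (modulus 5.6275). The spectral radius is the largest modulus: r(A) ≈ 5.6275. (Cross-check: r(A) ≤ ||A||_2 ≈ 8.9166; equality holds whenever A is normal, though it can also hold for some non-normal A.)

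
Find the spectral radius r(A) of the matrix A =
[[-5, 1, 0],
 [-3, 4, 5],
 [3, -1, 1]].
r(A) ≈ 4.378

The eigenvalues of A are the roots of its characteristic polynomial. With M = A (coefficients from the trace, the sum of principal 2x2 minors, and det A):
  p(λ) = det(λ I - M) = λ^3 - 13λ + 27.
No integer candidate from the rational root theorem (±divisors of 27) is a root, so the roots are irrational. The cubic discriminant is Δ = -10895 < 0, so there is one real root and a complex-conjugate pair. p(-5) = -33 and p(-4) = 15 have opposite signs, so a root lies in (-5, -4); Newton's method refines it to λ ≈ -4.378. Dividing out (λ - (-4.378)) leaves approximately λ^2 - 4.378λ + 6.1672. For λ^2 - 4.378λ + 6.1672 the discriminant is -5.5015. It is negative, so the remaining roots are the complex-conjugate pair λ ≈ 2.189 ± 1.1728i. Their product equals the constant term, so |λ|^2 ≈ 6.1672 and |λ| ≈ 2.4834.
Thus the eigenvalues (to 4 decimals) are -4.378 (modulus 4.378); 2.189 ± 1.1728i (modulus 2.4834). The spectral radius is the largest modulus: r(A) ≈ 4.378. (Cross-check: r(A) ≤ ||A||_2 ≈ 8.0423; equality holds whenever A is normal, though it can also hold for some non-normal A.)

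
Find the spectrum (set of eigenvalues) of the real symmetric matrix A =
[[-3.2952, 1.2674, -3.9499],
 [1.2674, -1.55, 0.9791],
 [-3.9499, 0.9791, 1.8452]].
sigma(A) ≈ {-6, -1, 4}

A is real symmetric, so its spectrum consists of real eigenvalues. Expanding the characteristic polynomial of the displayed matrix gives
  det(λ I - A) = p(λ) = λ^3 + (3)λ^2 + (-22)λ + (-24).
Solving p(λ) = 0 yields eigenvalues ≈ -6, -1, 4. (A is shown rounded to 4 decimals, so these recover the underlying integer eigenvalues to within that precision.)
Verification: the trace of A = -3 equals the sum of eigenvalues -3, and det(A) ≈ 23.9991 matches the eigenvalue product 24.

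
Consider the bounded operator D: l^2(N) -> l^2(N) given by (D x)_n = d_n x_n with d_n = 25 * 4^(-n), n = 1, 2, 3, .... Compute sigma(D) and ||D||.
sigma(D) = {25 * 4^(-n) : n ≥ 1} ∪ {0}; ||D|| = 25/4

A bounded diagonal operator on l^2 with diagonal entries d_n has spectrum equal to the closure of {d_n : n ≥ 1}: every d_n is an eigenvalue (with eigenvector e_n), so {d_n} ⊂ sigma(D); the spectrum is closed, so its closure is too; and for lambda not in the closure, (D - lambda I) has bounded inverse (the diagonal entries 1/(d_n - lambda) are bounded). For our sequence d_n = 25 * 4^(-n), n = 1, 2, 3, ...:
  - {d_n} = {25 * 4^(-n) : n ≥ 1}; the only limit point is 0
  - closure = {25 * 4^(-n) : n ≥ 1} ∪ {0}
For the norm: a diagonal operator has ||D|| = sup_n |d_n|. Here d_n = 25 * 4^(-n) is positive and decreasing, so sup_n |d_n| = d_1 = 25/4. So ||D|| = 25/4.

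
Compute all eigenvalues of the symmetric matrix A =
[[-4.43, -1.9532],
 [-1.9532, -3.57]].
sigma(A) ≈ {-6, -2}

A is real symmetric, so its spectrum consists of real eigenvalues. Expanding the characteristic polynomial of the displayed matrix gives
  det(λ I - A) = p(λ) = λ^2 + (8)λ + (12).
Solving p(λ) = 0 yields eigenvalues ≈ -6, -2. (A is shown rounded to 4 decimals, so these recover the underlying integer eigenvalues to within that precision.)
Verification: the trace of A = -8 equals the sum of eigenvalues -8, and det(A) ≈ 12.0001 matches the eigenvalue product 12.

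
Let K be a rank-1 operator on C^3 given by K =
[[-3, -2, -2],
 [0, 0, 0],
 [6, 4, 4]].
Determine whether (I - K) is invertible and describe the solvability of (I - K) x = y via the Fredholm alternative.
(I - K) is singular (det(I - K) = 0, i.e. 1 ∈ sigma(K)). (I - K) x = y is solvable iff y ⊥ ker((I - K)^*) = span{(-3, -2, -2)}, i.e. iff -3y_1 - 2y_2 - 2y_3 = 0. When solvable, the solutions are x = y + c·(1, 0, -2), c arbitrary (ker(I - K) = span{(1, 0, -2)}, dimension 1).

K has rank 1, so it is an outer product K = u v^T: every row of K is a multiple of one row vector. Reading off the entries, u = (1, 0, -2) and v = (-3, -2, -2) (row i of K equals u_i·v^T). A rank-one matrix u v^T satisfies K u = u (v·u) and kills the (2)-dimensional subspace v^⊥, so its characteristic polynomial is lambda^2 (lambda - v·u) with v·u = tr K = 1. Hence the eigenvalues of I - K are 1 (multiplicity 2) and 1 - (1) = 0, so det(I - K) = 0. (Direct check: I - K =
[[4, 2, 2],
 [0, 1, 0],
 [-6, -4, -3]]
has determinant 0.) So 1 is an eigenvalue of K and (I - K) is not invertible. The finite-dimensional Fredholm alternative says: either (I - K) is invertible, or ker(I - K) ≠ {0} and then range(I - K) = ker((I - K)^*)^⊥, with dim ker(I - K) = dim ker((I - K)^*). We are in the second case, so we need both kernels. Kernel of I - K: (I - K) u = u - u (v·u) = u - u = 0, so ker(I - K) = span{u} = span{(1, 0, -2)} (it is exactly 1-dimensional because rank(I - K) = 2). Kernel of the adjoint: K is real, so (I - K)^* = I - K^T = I - v u^T, and (I - v u^T) v = v - v (u·v) = 0; hence ker((I - K)^*) = span{v} = span{(-3, -2, -2)}. Therefore (I - K) x = y is solvable iff <y, v> = 0, i.e. iff -3y_1 - 2y_2 - 2y_3 = 0. When this holds, K y = u (v·y) = 0, so (I - K) y = y and x = y is a particular solution; the full solution set is the line x = y + c·u = y + c·(1, 0, -2), c ∈ C.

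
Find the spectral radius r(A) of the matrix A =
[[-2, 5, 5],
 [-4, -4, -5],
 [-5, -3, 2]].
r(A) ≈ 7.1272

The eigenvalues of A are the roots of its characteristic polynomial. With M = A (coefficients from the trace, the sum of principal 2x2 minors, and det A):
  p(λ) = det(λ I - M) = λ^3 + 4λ^2 + 26λ - 171.
No integer candidate from the rational root theorem (±divisors of 171) is a root, so the roots are irrational. The cubic discriminant is Δ = -1125331 < 0, so there is one real root and a complex-conjugate pair. p(3) = -30 and p(4) = 61 have opposite signs, so a root lies in (3, 4); Newton's method refines it to λ ≈ 3.3663. Dividing out (λ - (3.3663)) leaves approximately λ^2 + 7.3663λ + 50.7974. For λ^2 + 7.3663λ + 50.7974 the discriminant is -148.9268. It is negative, so the remaining roots are the complex-conjugate pair λ ≈ -3.6832 ± 6.1018i. Their product equals the constant term, so |λ|^2 ≈ 50.7974 and |λ| ≈ 7.1272.
Thus the eigenvalues (to 4 decimals) are 3.3663 (modulus 3.3663); -3.6832 ± 6.1018i (modulus 7.1272). The spectral radius is the largest modulus: r(A) ≈ 7.1272. (Cross-check: r(A) ≤ ||A||_2 ≈ 9.7695; equality holds whenever A is normal, though it can also hold for some non-normal A.)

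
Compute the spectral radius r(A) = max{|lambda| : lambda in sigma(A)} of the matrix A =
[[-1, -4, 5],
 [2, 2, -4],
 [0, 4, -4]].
r(A) = sqrt(18) ≈ 4.2426

The eigenvalues of A are the roots of its characteristic polynomial. With M = A (coefficients from the trace, the sum of principal 2x2 minors, and det A):
  p(λ) = det(λ I - M) = λ^3 + 3λ^2 + 18λ.
The constant term is 0, so λ = 0 is a root. Dividing out λ leaves p(λ) = λ(λ^2 + 3λ + 18). For λ^2 + 3λ + 18 the discriminant is -63. It is negative, so the roots are the complex-conjugate pair λ = -3/2 ± (sqrt(63)/2) i ≈ -1.5 ± 3.9686i. For a conjugate pair the product of the roots equals the constant term, so |λ|^2 = 18 and |λ| = sqrt(18) ≈ 4.2426.
Thus the eigenvalues (to 4 decimals) are -1.5 ± 3.9686i (modulus 4.2426); 0 (modulus 0). The spectral radius is the largest modulus: r(A) = sqrt(18) ≈ 4.2426. (Cross-check: r(A) ≤ ||A||_2 ≈ 9.7113; equality holds whenever A is normal, though it can also hold for some non-normal A.)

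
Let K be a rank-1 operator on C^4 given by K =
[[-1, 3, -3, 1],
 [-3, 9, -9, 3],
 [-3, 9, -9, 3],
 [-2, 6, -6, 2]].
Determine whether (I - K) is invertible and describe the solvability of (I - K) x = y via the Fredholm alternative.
(I - K) is singular (det(I - K) = 0, i.e. 1 ∈ sigma(K)). (I - K) x = y is solvable iff y ⊥ ker((I - K)^*) = span{(-1, 3, -3, 1)}, i.e. iff -y_1 + 3y_2 - 3y_3 + y_4 = 0. When solvable, the solutions are x = y + c·(1, 3, 3, 2), c arbitrary (ker(I - K) = span{(1, 3, 3, 2)}, dimension 1).

K has rank 1, so it is an outer product K = u v^T: every row of K is a multiple of one row vector. Reading off the entries, u = (1, 3, 3, 2) and v = (-1, 3, -3, 1) (row i of K equals u_i·v^T). A rank-one matrix u v^T satisfies K u = u (v·u) and kills the (3)-dimensional subspace v^⊥, so its characteristic polynomial is lambda^3 (lambda - v·u) with v·u = tr K = 1. Hence the eigenvalues of I - K are 1 (multiplicity 3) and 1 - (1) = 0, so det(I - K) = 0. (Direct check: I - K =
[[2, -3, 3, -1],
 [3, -8, 9, -3],
 [3, -9, 10, -3],
 [2, -6, 6, -1]]
has determinant 0.) So 1 is an eigenvalue of K and (I - K) is not invertible. The finite-dimensional Fredholm alternative says: either (I - K) is invertible, or ker(I - K) ≠ {0} and then range(I - K) = ker((I - K)^*)^⊥, with dim ker(I - K) = dim ker((I - K)^*). We are in the second case, so we need both kernels. Kernel of I - K: (I - K) u = u - u (v·u) = u - u = 0, so ker(I - K) = span{u} = span{(1, 3, 3, 2)} (it is exactly 1-dimensional because rank(I - K) = 3). Kernel of the adjoint: K is real, so (I - K)^* = I - K^T = I - v u^T, and (I - v u^T) v = v - v (u·v) = 0; hence ker((I - K)^*) = span{v} = span{(-1, 3, -3, 1)}. Therefore (I - K) x = y is solvable iff <y, v> = 0, i.e. iff -y_1 + 3y_2 - 3y_3 + y_4 = 0. When this holds, K y = u (v·y) = 0, so (I - K) y = y and x = y is a particular solution; the full solution set is the line x = y + c·u = y + c·(1, 3, 3, 2), c ∈ C.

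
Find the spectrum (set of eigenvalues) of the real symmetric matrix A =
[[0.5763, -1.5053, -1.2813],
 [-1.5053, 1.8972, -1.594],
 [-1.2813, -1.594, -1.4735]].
sigma(A) ≈ {-3, 1, 3}

A is real symmetric, so its spectrum consists of real eigenvalues. Expanding the characteristic polynomial of the displayed matrix gives
  det(λ I - A) = p(λ) = λ^3 + (-1)λ^2 + (-9)λ + (9).
Solving p(λ) = 0 yields eigenvalues ≈ -3, 1, 3. (A is shown rounded to 4 decimals, so these recover the underlying integer eigenvalues to within that precision.)
Verification: the trace of A = 1 equals the sum of eigenvalues 1, and det(A) ≈ -9.0000 matches the eigenvalue product -9.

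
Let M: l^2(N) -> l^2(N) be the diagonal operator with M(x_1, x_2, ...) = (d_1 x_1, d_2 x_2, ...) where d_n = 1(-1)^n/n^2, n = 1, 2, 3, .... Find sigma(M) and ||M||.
sigma(M) = {1(-1)^n/n^2 : n ≥ 1} ∪ {0}; ||M|| = 1

A bounded diagonal operator on l^2 with diagonal entries d_n has spectrum equal to the closure of {d_n : n ≥ 1}: every d_n is an eigenvalue (with eigenvector e_n), so {d_n} ⊂ sigma(M); the spectrum is closed, so its closure is too; and for lambda not in the closure, (M - lambda I) has bounded inverse (the diagonal entries 1/(d_n - lambda) are bounded). For our sequence d_n = 1(-1)^n/n^2, n = 1, 2, 3, ...:
  - {d_n} = {1(-1)^n/n^2 : n ≥ 1}; the only limit point is 0
  - closure = {1(-1)^n/n^2 : n ≥ 1} ∪ {0}
For the norm: a diagonal operator has ||M|| = sup_n |d_n|. Here |d_n| = 1/n^2 is decreasing, so sup_n |d_n| = |d_1| = 1. So ||M|| = 1.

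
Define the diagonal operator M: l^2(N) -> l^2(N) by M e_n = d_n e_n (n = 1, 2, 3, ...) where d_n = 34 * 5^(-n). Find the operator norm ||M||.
||M|| = 34/5 (attained at n = 1)

For M diagonal, ||M|| = sup_n |d_n|. The sequence d_n = 34 * 5^(-n) is positive and strictly decreasing (ratio 5^(-1) < 1), so the supremum is d_1 = 34/5. Hence ||M|| = 34/5.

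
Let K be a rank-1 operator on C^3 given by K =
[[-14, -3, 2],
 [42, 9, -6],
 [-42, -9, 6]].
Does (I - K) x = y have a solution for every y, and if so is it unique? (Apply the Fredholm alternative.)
(I - K) is singular (det(I - K) = 0, i.e. 1 ∈ sigma(K)). (I - K) x = y is solvable iff y ⊥ ker((I - K)^*) = span{(-14, -3, 2)}, i.e. iff -14y_1 - 3y_2 + 2y_3 = 0. When solvable, the solutions are x = y + c·(1, -3, 3), c arbitrary (ker(I - K) = span{(1, -3, 3)}, dimension 1).

K has rank 1, so it is an outer product K = u v^T: every row of K is a multiple of one row vector. Reading off the entries, u = (1, -3, 3) and v = (-14, -3, 2) (row i of K equals u_i·v^T). A rank-one matrix u v^T satisfies K u = u (v·u) and kills the (2)-dimensional subspace v^⊥, so its characteristic polynomial is lambda^2 (lambda - v·u) with v·u = tr K = 1. Hence the eigenvalues of I - K are 1 (multiplicity 2) and 1 - (1) = 0, so det(I - K) = 0. (Direct check: I - K =
[[15, 3, -2],
 [-42, -8, 6],
 [42, 9, -5]]
has determinant 0.) So 1 is an eigenvalue of K and (I - K) is not invertible. The finite-dimensional Fredholm alternative says: either (I - K) is invertible, or ker(I - K) ≠ {0} and then range(I - K) = ker((I - K)^*)^⊥, with dim ker(I - K) = dim ker((I - K)^*). We are in the second case, so we need both kernels. Kernel of I - K: (I - K) u = u - u (v·u) = u - u = 0, so ker(I - K) = span{u} = span{(1, -3, 3)} (it is exactly 1-dimensional because rank(I - K) = 2). Kernel of the adjoint: K is real, so (I - K)^* = I - K^T = I - v u^T, and (I - v u^T) v = v - v (u·v) = 0; hence ker((I - K)^*) = span{v} = span{(-14, -3, 2)}. Therefore (I - K) x = y is solvable iff <y, v> = 0, i.e. iff -14y_1 - 3y_2 + 2y_3 = 0. When this holds, K y = u (v·y) = 0, so (I - K) y = y and x = y is a particular solution; the full solution set is the line x = y + c·u = y + c·(1, -3, 3), c ∈ C.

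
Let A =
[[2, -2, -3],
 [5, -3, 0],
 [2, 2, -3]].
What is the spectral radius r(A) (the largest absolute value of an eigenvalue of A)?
r(A) ≈ 4.257

The eigenvalues of A are the roots of its characteristic polynomial. With M = A (coefficients from the trace, the sum of principal 2x2 minors, and det A):
  p(λ) = det(λ I - M) = λ^3 + 4λ^2 + 13λ + 60.
No integer candidate from the rational root theorem (±divisors of 60) is a root, so the roots are irrational. The cubic discriminant is Δ = -62484 < 0, so there is one real root and a complex-conjugate pair. p(-5) = -30 and p(-4) = 8 have opposite signs, so a root lies in (-5, -4); Newton's method refines it to λ ≈ -4.257. Dividing out (λ - (-4.257)) leaves approximately λ^2 - 0.257λ + 14.0943. For λ^2 - 0.257λ + 14.0943 the discriminant is -56.311. It is negative, so the remaining roots are the complex-conjugate pair λ ≈ 0.1285 ± 3.752i. Their product equals the constant term, so |λ|^2 ≈ 14.0943 and |λ| ≈ 3.7542.
Thus the eigenvalues (to 4 decimals) are -4.257 (modulus 4.257); 0.1285 ± 3.752i (modulus 3.7542). The spectral radius is the largest modulus: r(A) ≈ 4.257. (Cross-check: r(A) ≤ ||A||_2 ≈ 6.7773; equality holds whenever A is normal, though it can also hold for some non-normal A.)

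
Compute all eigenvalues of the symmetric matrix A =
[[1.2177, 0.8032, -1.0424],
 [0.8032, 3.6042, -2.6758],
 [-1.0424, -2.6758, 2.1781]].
sigma(A) ≈ {0, 1, 6}

A is real symmetric, so its spectrum consists of real eigenvalues. Expanding the characteristic polynomial of the displayed matrix gives
  det(λ I - A) = p(λ) = λ^3 + (-7)λ^2 + (6)λ + (0).
Solving p(λ) = 0 yields eigenvalues ≈ 0, 1, 6. (A is shown rounded to 4 decimals, so these recover the underlying integer eigenvalues to within that precision.)
Verification: the trace of A = 7 equals the sum of eigenvalues 7, and det(A) ≈ -0.0001 matches the eigenvalue product 0.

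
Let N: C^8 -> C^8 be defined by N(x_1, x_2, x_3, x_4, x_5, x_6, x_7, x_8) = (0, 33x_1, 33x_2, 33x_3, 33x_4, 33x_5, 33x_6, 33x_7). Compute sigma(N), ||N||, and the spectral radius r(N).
sigma(N) = {0}; ||N|| = 33; r(N) = 0. (N is nilpotent with N^8 = 0.)

On C^8, N is a strictly lower-triangular matrix with 33 on the subdiagonal and zeros elsewhere, so its characteristic polynomial is lambda^8 and every eigenvalue is 0: sigma(N) = {0}. For the operator norm, N e_i = 33e_{i+1} for i = 1, ..., 7 and N e_8 = 0, so the singular values of N are 33 (with multiplicity 7) and 0; hence ||N|| = 33. The spectral radius r(N) = max|lambda| = 0. Note ||N|| > r(N) — characteristic of non-normal nilpotent operators. Indeed N^8 = 0.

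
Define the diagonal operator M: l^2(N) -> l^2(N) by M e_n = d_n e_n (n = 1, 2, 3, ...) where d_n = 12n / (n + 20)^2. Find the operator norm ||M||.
||M|| = 3/20 (attained at n = 20)

For M diagonal, ||M|| = sup_n |d_n|. Treat f(x) = 12x / (x + 20)^2 for real x > 0. By the quotient rule, f'(x) = 12(20 - x)/(x + 20)^3, which is positive for x < 20 and negative for x > 20. So f has a unique maximum at x = 20, and since 20 is a positive integer, the supremum over n ≥ 1 is attained at n = 20: d_20 = 12·20/(20 + 20)^2 = 12·20/1600 = 3/20. Hence ||M|| = 3/20.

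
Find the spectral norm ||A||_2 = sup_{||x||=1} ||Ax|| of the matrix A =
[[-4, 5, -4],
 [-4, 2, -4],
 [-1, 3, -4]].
||A||_2 ≈ 10.5788 (= sqrt(largest eigenvalue of A^T A))

||A||_2 = sigma_max(A) = sqrt(lambda_max(A^T A)). Form the symmetric matrix M = A^T A =
[[33, -31, 36],
 [-31, 38, -40],
 [36, -40, 48]].
Its characteristic polynomial (trace, sum of principal 2x2 minors, determinant of M give the coefficients) is
  p(λ) = det(λ I - M) = λ^3 - 119λ^2 + 805λ - 1296.
No integer candidate from the rational root theorem (±divisors of 1296) is a root, so the roots are irrational. The cubic discriminant is Δ = 543533397 > 0, so there are three distinct real roots. p(2) = -154 and p(3) = 75 have opposite signs, so a root lies in (2, 3); Newton's method refines it to λ ≈ 2.5521. p(4) = 84 and p(5) = -121 have opposite signs, so a root lies in (4, 5); Newton's method refines it to λ ≈ 4.5376. p(111) = -10509 and p(112) = 1056 have opposite signs, so a root lies in (111, 112); Newton's method refines it to λ ≈ 111.9102. Check (Vieta): the three roots sum to 119, matching tr M = 119.
So the eigenvalues of A^T A are ≈ 2.5521, 4.5376, 111.9102 (all ≥ 0, as they must be for A^T A). The largest is λ_max ≈ 111.9102, hence ||A||_2 = sqrt(λ_max) ≈ 10.5788.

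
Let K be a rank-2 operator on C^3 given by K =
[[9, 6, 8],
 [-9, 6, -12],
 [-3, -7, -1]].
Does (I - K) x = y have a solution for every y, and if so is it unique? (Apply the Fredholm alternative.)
(I - K) is invertible (det(I - K) = 20 ≠ 0), so for every y in C^3 the equation (I - K) x = y has a unique solution.

K has rank 2 and factors as K = U V^T = u1 v1^T + u2 v2^T with u1 = (-1, -3, 2), v1 = (0, -3, 1), u2 = (3, -3, -1), v2 = (3, 1, 3) (multiplying out reproduces the displayed K). The nonzero eigenvalues of U V^T coincide with those of the 2 x 2 matrix G = V^T U = [[v1·u1, v1·u2], [v2·u1, v2·u2]] = [[11, 8], [0, 3]], and by the Sylvester determinant identity det(I_3 - U V^T) = det(I_2 - V^T U) = det([[-10, -8], [0, -2]]) = (-10)(-2) - (-8)(0) = 20. (Direct check: I - K =
[[-8, -6, -8],
 [9, -5, 12],
 [3, 7, 2]]
has determinant 20.) The finite-dimensional Fredholm alternative says: either (I - K) is invertible, or ker(I - K) ≠ {0} and then range(I - K) = ker((I - K)^*)^⊥, with dim ker(I - K) = dim ker((I - K)^*). Since det(I - K) ≠ 0, 1 is not an eigenvalue of K and ker(I - K) = {0}, so we are in the first case: for every y there is a unique x = (I - K)^(-1) y. (Explicitly, by the Woodbury identity, (I - U V^T)^(-1) = I + U (I_2 - G)^(-1) V^T.)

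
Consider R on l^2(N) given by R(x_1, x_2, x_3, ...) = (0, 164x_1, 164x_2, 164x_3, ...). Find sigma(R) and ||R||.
sigma(R) = closed disk {z in C : |z| ≤ 164}; ||R|| = 164

Note R = 164·U where U is the unit right shift (U x)_k = x_{k-1} (with x_0 := 0); so ||R|| = 164||U|| and sigma(R) = 164·sigma(U). ||R x||^2 = sum_{k≥1} |164x_k|^2 = 26896||x||^2, so ||R|| = 164 and sigma(R) ⊂ {|z| ≤ 164}. For any |lambda| < 164, the equation (R - lambda I) x = 0 forces x_1 = 0, then 164x_k = lambda x_{k+1} ⇒ x = 0, so R has no eigenvalues. But (R - lambda I) is not surjective for |lambda| < 164: solving (R - lambda I) x = e_1 would require x_n proportional to (lambda/164)^(-n), which is not in l^2. So every |lambda| < 164 lies in the residual spectrum. The boundary |lambda| = 164 is in the approximate point spectrum (the spectrum is closed). Hence sigma(R) is the closed disk of radius 164.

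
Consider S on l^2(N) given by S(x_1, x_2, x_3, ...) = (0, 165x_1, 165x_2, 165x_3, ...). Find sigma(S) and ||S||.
sigma(S) = closed disk {z in C : |z| ≤ 165}; ||S|| = 165

Note S = 165·U where U is the unit right shift (U x)_k = x_{k-1} (with x_0 := 0); so ||S|| = 165||U|| and sigma(S) = 165·sigma(U). ||S x||^2 = sum_{k≥1} |165x_k|^2 = 27225||x||^2, so ||S|| = 165 and sigma(S) ⊂ {|z| ≤ 165}. For any |lambda| < 165, the equation (S - lambda I) x = 0 forces x_1 = 0, then 165x_k = lambda x_{k+1} ⇒ x = 0, so S has no eigenvalues. But (S - lambda I) is not surjective for |lambda| < 165: solving (S - lambda I) x = e_1 would require x_n proportional to (lambda/165)^(-n), which is not in l^2. So every |lambda| < 165 lies in the residual spectrum. The boundary |lambda| = 165 is in the approximate point spectrum (the spectrum is closed). Hence sigma(S) is the closed disk of radius 165.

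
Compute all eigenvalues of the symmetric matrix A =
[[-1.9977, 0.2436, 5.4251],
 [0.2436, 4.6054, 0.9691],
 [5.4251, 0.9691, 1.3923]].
sigma(A) ≈ {-6, 4, 6}

A is real symmetric, so its spectrum consists of real eigenvalues. Expanding the characteristic polynomial of the displayed matrix gives
  det(λ I - A) = p(λ) = λ^3 + (-4)λ^2 + (-36)λ + (144).
Solving p(λ) = 0 yields eigenvalues ≈ -6, 4, 6. (A is shown rounded to 4 decimals, so these recover the underlying integer eigenvalues to within that precision.)
Verification: the trace of A = 4 equals the sum of eigenvalues 4, and det(A) ≈ -143.9993 matches the eigenvalue product -144.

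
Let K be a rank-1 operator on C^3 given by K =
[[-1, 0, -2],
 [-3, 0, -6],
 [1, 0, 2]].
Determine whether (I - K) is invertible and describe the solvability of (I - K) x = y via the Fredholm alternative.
(I - K) is singular (det(I - K) = 0, i.e. 1 ∈ sigma(K)). (I - K) x = y is solvable iff y ⊥ ker((I - K)^*) = span{(1, 0, 2)}, i.e. iff y_1 + 2y_3 = 0. When solvable, the solutions are x = y + c·(-1, -3, 1), c arbitrary (ker(I - K) = span{(-1, -3, 1)}, dimension 1).

K has rank 1, so it is an outer product K = u v^T: every row of K is a multiple of one row vector. Reading off the entries, u = (-1, -3, 1) and v = (1, 0, 2) (row i of K equals u_i·v^T). A rank-one matrix u v^T satisfies K u = u (v·u) and kills the (2)-dimensional subspace v^⊥, so its characteristic polynomial is lambda^2 (lambda - v·u) with v·u = tr K = 1. Hence the eigenvalues of I - K are 1 (multiplicity 2) and 1 - (1) = 0, so det(I - K) = 0. (Direct check: I - K =
[[2, 0, 2],
 [3, 1, 6],
 [-1, 0, -1]]
has determinant 0.) So 1 is an eigenvalue of K and (I - K) is not invertible. The finite-dimensional Fredholm alternative says: either (I - K) is invertible, or ker(I - K) ≠ {0} and then range(I - K) = ker((I - K)^*)^⊥, with dim ker(I - K) = dim ker((I - K)^*). We are in the second case, so we need both kernels. Kernel of I - K: (I - K) u = u - u (v·u) = u - u = 0, so ker(I - K) = span{u} = span{(-1, -3, 1)} (it is exactly 1-dimensional because rank(I - K) = 2). Kernel of the adjoint: K is real, so (I - K)^* = I - K^T = I - v u^T, and (I - v u^T) v = v - v (u·v) = 0; hence ker((I - K)^*) = span{v} = span{(1, 0, 2)}. Therefore (I - K) x = y is solvable iff <y, v> = 0, i.e. iff y_1 + 2y_3 = 0. When this holds, K y = u (v·y) = 0, so (I - K) y = y and x = y is a particular solution; the full solution set is the line x = y + c·u = y + c·(-1, -3, 1), c ∈ C.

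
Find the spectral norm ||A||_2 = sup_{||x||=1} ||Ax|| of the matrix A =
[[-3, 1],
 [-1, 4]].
||A||_2 = sqrt((27 + sqrt(245))/2) ≈ 4.618 (= sqrt(largest eigenvalue of A^T A))

||A||_2 = sigma_max(A) = sqrt(lambda_max(A^T A)). Form the symmetric matrix M = A^T A =
[[10, -7],
 [-7, 17]].
Its characteristic polynomial (trace, determinant of M give the coefficients) is
  p(λ) = det(λ I - M) = λ^2 - 27λ + 121.
For λ^2 - 27λ + 121 the discriminant is 245. It is nonnegative but not a perfect square, so the roots are real and irrational: λ = (27 ± sqrt(245))/2 ≈ 21.3262, 5.6738.
So the eigenvalues of A^T A are ≈ 5.6738, 21.3262 (all ≥ 0, as they must be for A^T A). The largest is λ_max = (27 + sqrt(245))/2 ≈ 21.3262, hence ||A||_2 = sqrt(λ_max) = sqrt((27 + sqrt(245))/2) ≈ 4.618.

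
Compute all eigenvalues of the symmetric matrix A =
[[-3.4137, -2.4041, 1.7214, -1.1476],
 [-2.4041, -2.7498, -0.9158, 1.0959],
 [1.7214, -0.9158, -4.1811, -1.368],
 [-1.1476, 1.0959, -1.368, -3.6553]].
sigma(A) ≈ {-6, -5, -4, 1}

A is real symmetric, so its spectrum consists of real eigenvalues. Expanding the characteristic polynomial of the displayed matrix gives
  det(λ I - A) = p(λ) = λ^4 + (14)λ^3 + (58.9988)λ^2 + (45.9961)λ + (-120.0027).
Solving p(λ) = 0 yields eigenvalues ≈ -6, -5, -4, 1. (A is shown rounded to 4 decimals, so these recover the underlying integer eigenvalues to within that precision.)
Verification: the trace of A = -14 equals the sum of eigenvalues -14, and det(A) ≈ -120.0027 matches the eigenvalue product -120.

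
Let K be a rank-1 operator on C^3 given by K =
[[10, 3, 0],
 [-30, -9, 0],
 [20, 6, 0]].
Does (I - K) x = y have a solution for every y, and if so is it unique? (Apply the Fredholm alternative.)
(I - K) is singular (det(I - K) = 0, i.e. 1 ∈ sigma(K)). (I - K) x = y is solvable iff y ⊥ ker((I - K)^*) = span{(10, 3, 0)}, i.e. iff 10y_1 + 3y_2 = 0. When solvable, the solutions are x = y + c·(1, -3, 2), c arbitrary (ker(I - K) = span{(1, -3, 2)}, dimension 1).

K has rank 1, so it is an outer product K = u v^T: every row of K is a multiple of one row vector. Reading off the entries, u = (1, -3, 2) and v = (10, 3, 0) (row i of K equals u_i·v^T). A rank-one matrix u v^T satisfies K u = u (v·u) and kills the (2)-dimensional subspace v^⊥, so its characteristic polynomial is lambda^2 (lambda - v·u) with v·u = tr K = 1. Hence the eigenvalues of I - K are 1 (multiplicity 2) and 1 - (1) = 0, so det(I - K) = 0. (Direct check: I - K =
[[-9, -3, 0],
 [30, 10, 0],
 [-20, -6, 1]]
has determinant 0.) So 1 is an eigenvalue of K and (I - K) is not invertible. The finite-dimensional Fredholm alternative says: either (I - K) is invertible, or ker(I - K) ≠ {0} and then range(I - K) = ker((I - K)^*)^⊥, with dim ker(I - K) = dim ker((I - K)^*). We are in the second case, so we need both kernels. Kernel of I - K: (I - K) u = u - u (v·u) = u - u = 0, so ker(I - K) = span{u} = span{(1, -3, 2)} (it is exactly 1-dimensional because rank(I - K) = 2). Kernel of the adjoint: K is real, so (I - K)^* = I - K^T = I - v u^T, and (I - v u^T) v = v - v (u·v) = 0; hence ker((I - K)^*) = span{v} = span{(10, 3, 0)}. Therefore (I - K) x = y is solvable iff <y, v> = 0, i.e. iff 10y_1 + 3y_2 = 0. When this holds, K y = u (v·y) = 0, so (I - K) y = y and x = y is a particular solution; the full solution set is the line x = y + c·u = y + c·(1, -3, 2), c ∈ C.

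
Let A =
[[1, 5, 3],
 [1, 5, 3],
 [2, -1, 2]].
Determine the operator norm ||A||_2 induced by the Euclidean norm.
||A||_2 = sqrt((79 + sqrt(3793))/2) ≈ 8.3841 (= sqrt(largest eigenvalue of A^T A))

||A||_2 = sigma_max(A) = sqrt(lambda_max(A^T A)). Form the symmetric matrix M = A^T A =
[[6, 8, 10],
 [8, 51, 28],
 [10, 28, 22]].
Its characteristic polynomial (trace, sum of principal 2x2 minors, determinant of M give the coefficients) is
  p(λ) = det(λ I - M) = λ^3 - 79λ^2 + 612λ.
The constant term is 0, so λ = 0 is a root. Dividing out λ leaves p(λ) = λ(λ^2 - 79λ + 612). For λ^2 - 79λ + 612 the discriminant is 3793. It is nonnegative but not a perfect square, so the roots are real and irrational: λ = (79 ± sqrt(3793))/2 ≈ 70.2937, 8.7063.
So the eigenvalues of A^T A are ≈ 0, 8.7063, 70.2937 (all ≥ 0, as they must be for A^T A). The largest is λ_max = (79 + sqrt(3793))/2 ≈ 70.2937, hence ||A||_2 = sqrt(λ_max) = sqrt((79 + sqrt(3793))/2) ≈ 8.3841.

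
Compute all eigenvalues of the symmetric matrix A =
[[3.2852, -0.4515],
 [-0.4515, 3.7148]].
sigma(A) ≈ {3, 4}

A is real symmetric, so its spectrum consists of real eigenvalues. Expanding the characteristic polynomial of the displayed matrix gives
  det(λ I - A) = p(λ) = λ^2 + (-7)λ + (12).
Solving p(λ) = 0 yields eigenvalues ≈ 3, 4. (A is shown rounded to 4 decimals, so these recover the underlying integer eigenvalues to within that precision.)
Verification: the trace of A = 7 equals the sum of eigenvalues 7, and det(A) ≈ 12.0000 matches the eigenvalue product 12.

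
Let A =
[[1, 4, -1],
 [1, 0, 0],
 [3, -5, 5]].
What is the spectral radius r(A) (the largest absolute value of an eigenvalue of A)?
r(A) = (3 + sqrt(29))/2 ≈ 4.1926

The eigenvalues of A are the roots of its characteristic polynomial. With M = A (coefficients from the trace, the sum of principal 2x2 minors, and det A):
  p(λ) = det(λ I - M) = λ^3 - 6λ^2 + 4λ + 15.
By the rational root theorem any rational root is an integer divisor of 15. Testing λ = 3: p(3) = 27 - 54 + 12 + 15 = 0, so λ = 3 is a root. Dividing out (λ - 3) leaves p(λ) = (λ - 3)(λ^2 - 3λ - 5). For λ^2 - 3λ - 5 the discriminant is 29. It is nonnegative but not a perfect square, so the roots are real and irrational: λ = (3 ± sqrt(29))/2 ≈ 4.1926, -1.1926.
Thus the eigenvalues (to 4 decimals) are 4.1926 (modulus 4.1926); -1.1926 (modulus 1.1926); 3 (modulus 3). The spectral radius is the largest modulus: r(A) = (3 + sqrt(29))/2 ≈ 4.1926. (Cross-check: r(A) ≤ ||A||_2 ≈ 8.2857; equality holds whenever A is normal, though it can also hold for some non-normal A.)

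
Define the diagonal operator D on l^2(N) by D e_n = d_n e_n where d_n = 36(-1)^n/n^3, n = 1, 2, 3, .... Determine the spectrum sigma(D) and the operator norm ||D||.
sigma(D) = {36(-1)^n/n^3 : n ≥ 1} ∪ {0}; ||D|| = 36

A bounded diagonal operator on l^2 with diagonal entries d_n has spectrum equal to the closure of {d_n : n ≥ 1}: every d_n is an eigenvalue (with eigenvector e_n), so {d_n} ⊂ sigma(D); the spectrum is closed, so its closure is too; and for lambda not in the closure, (D - lambda I) has bounded inverse (the diagonal entries 1/(d_n - lambda) are bounded). For our sequence d_n = 36(-1)^n/n^3, n = 1, 2, 3, ...:
  - {d_n} = {36(-1)^n/n^3 : n ≥ 1}; the only limit point is 0
  - closure = {36(-1)^n/n^3 : n ≥ 1} ∪ {0}
For the norm: a diagonal operator has ||D|| = sup_n |d_n|. Here |d_n| = 36/n^3 is decreasing, so sup_n |d_n| = |d_1| = 36. So ||D|| = 36.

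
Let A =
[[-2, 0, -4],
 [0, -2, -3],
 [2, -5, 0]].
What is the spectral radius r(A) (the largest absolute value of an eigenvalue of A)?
r(A) = (2 + sqrt(32))/2 ≈ 3.8284

The eigenvalues of A are the roots of its characteristic polynomial. With M = A (coefficients from the trace, the sum of principal 2x2 minors, and det A):
  p(λ) = det(λ I - M) = λ^3 + 4λ^2 - 3λ - 14.
By the rational root theorem any rational root is an integer divisor of 14. Testing λ = -2: p(-2) = -8 + 16 + 6 - 14 = 0, so λ = -2 is a root. Dividing out (λ + 2) leaves p(λ) = (λ + 2)(λ^2 + 2λ - 7). For λ^2 + 2λ - 7 the discriminant is 32. It is nonnegative but not a perfect square, so the roots are real and irrational: λ = (-2 ± sqrt(32))/2 ≈ 1.8284, -3.8284.
Thus the eigenvalues (to 4 decimals) are 1.8284 (modulus 1.8284); -3.8284 (modulus 3.8284); -2 (modulus 2). The spectral radius is the largest modulus: r(A) = (2 + sqrt(32))/2 ≈ 3.8284. (Cross-check: r(A) ≤ ||A||_2 ≈ 5.8414; equality holds whenever A is normal, though it can also hold for some non-normal A.)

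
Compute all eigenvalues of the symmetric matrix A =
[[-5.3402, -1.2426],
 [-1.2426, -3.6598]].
sigma(A) ≈ {-6, -3}

A is real symmetric, so its spectrum consists of real eigenvalues. Expanding the characteristic polynomial of the displayed matrix gives
  det(λ I - A) = p(λ) = λ^2 + (9)λ + (18).
Solving p(λ) = 0 yields eigenvalues ≈ -6, -3. (A is shown rounded to 4 decimals, so these recover the underlying integer eigenvalues to within that precision.)
Verification: the trace of A = -9 equals the sum of eigenvalues -9, and det(A) ≈ 18.0000 matches the eigenvalue product 18.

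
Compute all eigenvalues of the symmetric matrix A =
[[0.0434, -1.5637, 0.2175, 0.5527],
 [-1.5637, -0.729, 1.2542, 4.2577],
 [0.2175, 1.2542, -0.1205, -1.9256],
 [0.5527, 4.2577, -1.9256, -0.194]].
sigma(A) ≈ {-6, 0, 1, 4}

A is real symmetric, so its spectrum consists of real eigenvalues. Expanding the characteristic polynomial of the displayed matrix gives
  det(λ I - A) = p(λ) = λ^4 + (1)λ^3 + (-26)λ^2 + (23.9982)λ + (0).
Solving p(λ) = 0 yields eigenvalues ≈ -6, 0, 1, 4. (A is shown rounded to 4 decimals, so these recover the underlying integer eigenvalues to within that precision.)
Verification: the trace of A = -1 equals the sum of eigenvalues -1, and det(A) ≈ 0.0006 matches the eigenvalue product 0.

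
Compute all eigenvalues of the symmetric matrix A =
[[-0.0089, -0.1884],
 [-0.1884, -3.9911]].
sigma(A) ≈ {-4, 0}

A is real symmetric, so its spectrum consists of real eigenvalues. Expanding the characteristic polynomial of the displayed matrix gives
  det(λ I - A) = p(λ) = λ^2 + (4)λ + (0).
Solving p(λ) = 0 yields eigenvalues ≈ -4, 0. (A is shown rounded to 4 decimals, so these recover the underlying integer eigenvalues to within that precision.)
Verification: the trace of A = -4 equals the sum of eigenvalues -4, and det(A) ≈ 0.0000 matches the eigenvalue product 0.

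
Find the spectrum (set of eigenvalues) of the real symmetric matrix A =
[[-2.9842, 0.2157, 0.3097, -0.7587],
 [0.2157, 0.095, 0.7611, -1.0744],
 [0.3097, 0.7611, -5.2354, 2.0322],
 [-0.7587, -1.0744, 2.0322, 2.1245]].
sigma(A) ≈ {-6, -3, 0, 3}

A is real symmetric, so its spectrum consists of real eigenvalues. Expanding the characteristic polynomial of the displayed matrix gives
  det(λ I - A) = p(λ) = λ^4 + (6)λ^3 + (-9)λ^2 + (-54.001)λ + (-0.0013).
Solving p(λ) = 0 yields eigenvalues ≈ -6, -3, 0, 3. (A is shown rounded to 4 decimals, so these recover the underlying integer eigenvalues to within that precision.)
Verification: the trace of A = -6 equals the sum of eigenvalues -6, and det(A) ≈ -0.0013 matches the eigenvalue product 0.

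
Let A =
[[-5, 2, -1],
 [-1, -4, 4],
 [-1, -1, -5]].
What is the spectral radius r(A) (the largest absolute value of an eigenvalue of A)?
r(A) ≈ 6.2691

The eigenvalues of A are the roots of its characteristic polynomial. With M = A (coefficients from the trace, the sum of principal 2x2 minors, and det A):
  p(λ) = det(λ I - M) = λ^3 + 14λ^2 + 70λ + 135.
No integer candidate from the rational root theorem (±divisors of 135) is a root, so the roots are irrational. The cubic discriminant is Δ = -4035 < 0, so there is one real root and a complex-conjugate pair. p(-7) = -12 and p(-6) = 3 have opposite signs, so a root lies in (-7, -6); Newton's method refines it to λ ≈ -6.2691. Dividing out (λ - (-6.2691)) leaves approximately λ^2 + 7.7309λ + 21.5342. For λ^2 + 7.7309λ + 21.5342 the discriminant is -26.3699. It is negative, so the remaining roots are the complex-conjugate pair λ ≈ -3.8655 ± 2.5676i. Their product equals the constant term, so |λ|^2 ≈ 21.5342 and |λ| ≈ 4.6405.
Thus the eigenvalues (to 4 decimals) are -6.2691 (modulus 6.2691); -3.8655 ± 2.5676i (modulus 4.6405). The spectral radius is the largest modulus: r(A) ≈ 6.2691. (Cross-check: r(A) ≤ ||A||_2 ≈ 7.1165; equality holds whenever A is normal, though it can also hold for some non-normal A.)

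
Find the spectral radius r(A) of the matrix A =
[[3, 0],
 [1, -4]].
r(A) = 4

The eigenvalues of A are the roots of its characteristic polynomial. With M = A (coefficients from the trace and determinant):
  p(λ) = det(λ I - M) = λ^2 + λ - 12.
For λ^2 + λ - 12 the discriminant is 49. It is a perfect square (7^2), so the roots are rational: λ = (-1 ± 7)/2 = 3, -4.
Thus the eigenvalues (to 4 decimals) are 3 (modulus 3); -4 (modulus 4). The spectral radius is the largest modulus: r(A) = 4. (Cross-check: r(A) ≤ ||A||_2 ≈ 4.2426; equality holds whenever A is normal, though it can also hold for some non-normal A.)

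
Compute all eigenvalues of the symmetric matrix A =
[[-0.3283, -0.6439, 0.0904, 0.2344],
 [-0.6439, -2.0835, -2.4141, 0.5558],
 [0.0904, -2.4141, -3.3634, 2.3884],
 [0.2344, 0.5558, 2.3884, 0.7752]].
sigma(A) ≈ {-6, -1, 0, 2}

A is real symmetric, so its spectrum consists of real eigenvalues. Expanding the characteristic polynomial of the displayed matrix gives
  det(λ I - A) = p(λ) = λ^4 + (5)λ^3 + (-8)λ^2 + (-12)λ + (0).
Solving p(λ) = 0 yields eigenvalues ≈ -6, -1, 0, 2. (A is shown rounded to 4 decimals, so these recover the underlying integer eigenvalues to within that precision.)
Verification: the trace of A = -5 equals the sum of eigenvalues -5, and det(A) ≈ 0.0001 matches the eigenvalue product 0.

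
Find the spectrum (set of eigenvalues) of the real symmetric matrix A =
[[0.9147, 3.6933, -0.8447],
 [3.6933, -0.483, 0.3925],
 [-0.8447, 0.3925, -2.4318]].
sigma(A) ≈ {-4, -2, 4}

A is real symmetric, so its spectrum consists of real eigenvalues. Expanding the characteristic polynomial of the displayed matrix gives
  det(λ I - A) = p(λ) = λ^3 + (2)λ^2 + (-16)λ + (-32).
Solving p(λ) = 0 yields eigenvalues ≈ -4, -2, 4. (A is shown rounded to 4 decimals, so these recover the underlying integer eigenvalues to within that precision.)
Verification: the trace of A = -2 equals the sum of eigenvalues -2, and det(A) ≈ 32.0000 matches the eigenvalue product 32.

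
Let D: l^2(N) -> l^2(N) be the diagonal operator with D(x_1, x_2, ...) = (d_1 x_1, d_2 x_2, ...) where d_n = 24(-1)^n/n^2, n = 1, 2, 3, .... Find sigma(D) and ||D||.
sigma(D) = {24(-1)^n/n^2 : n ≥ 1} ∪ {0}; ||D|| = 24

A bounded diagonal operator on l^2 with diagonal entries d_n has spectrum equal to the closure of {d_n : n ≥ 1}: every d_n is an eigenvalue (with eigenvector e_n), so {d_n} ⊂ sigma(D); the spectrum is closed, so its closure is too; and for lambda not in the closure, (D - lambda I) has bounded inverse (the diagonal entries 1/(d_n - lambda) are bounded). For our sequence d_n = 24(-1)^n/n^2, n = 1, 2, 3, ...:
  - {d_n} = {24(-1)^n/n^2 : n ≥ 1}; the only limit point is 0
  - closure = {24(-1)^n/n^2 : n ≥ 1} ∪ {0}
For the norm: a diagonal operator has ||D|| = sup_n |d_n|. Here |d_n| = 24/n^2 is decreasing, so sup_n |d_n| = |d_1| = 24. So ||D|| = 24.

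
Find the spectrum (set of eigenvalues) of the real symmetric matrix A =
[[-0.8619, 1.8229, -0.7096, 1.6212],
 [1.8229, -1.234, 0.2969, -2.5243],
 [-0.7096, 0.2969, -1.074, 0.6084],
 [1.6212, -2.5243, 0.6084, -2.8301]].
sigma(A) ≈ {-6, -1, 0, 1}

A is real symmetric, so its spectrum consists of real eigenvalues. Expanding the characteristic polynomial of the displayed matrix gives
  det(λ I - A) = p(λ) = λ^4 + (6)λ^3 + (-1)λ^2 + (-6)λ + (0).
Solving p(λ) = 0 yields eigenvalues ≈ -6, -1, 0, 1. (A is shown rounded to 4 decimals, so these recover the underlying integer eigenvalues to within that precision.)
Verification: the trace of A = -6 equals the sum of eigenvalues -6, and det(A) ≈ -0.0001 matches the eigenvalue product 0.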